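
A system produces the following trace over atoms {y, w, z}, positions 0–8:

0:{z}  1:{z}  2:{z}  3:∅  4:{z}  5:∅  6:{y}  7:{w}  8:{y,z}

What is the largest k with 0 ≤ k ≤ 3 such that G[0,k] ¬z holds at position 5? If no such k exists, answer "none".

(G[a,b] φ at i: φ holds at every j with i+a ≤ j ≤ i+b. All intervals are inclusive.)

2

¬z must hold from j=5 onward; find where it first fails.
  j=5: holds
  j=6: holds
  j=7: holds
  j=8: fails
Holds on [5,7], so largest k = 2.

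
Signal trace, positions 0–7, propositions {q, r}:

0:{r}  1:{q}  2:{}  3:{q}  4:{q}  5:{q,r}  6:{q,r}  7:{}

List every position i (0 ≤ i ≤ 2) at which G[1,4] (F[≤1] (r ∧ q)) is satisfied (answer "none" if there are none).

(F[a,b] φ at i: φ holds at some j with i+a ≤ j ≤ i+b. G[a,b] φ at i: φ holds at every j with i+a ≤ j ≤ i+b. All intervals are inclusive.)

none

Evaluate at each i in [0,2]:
  i=0: ✗ (fails at j=1)
  i=1: ✗ (fails at j=2)
  i=2: ✗ (fails at j=3)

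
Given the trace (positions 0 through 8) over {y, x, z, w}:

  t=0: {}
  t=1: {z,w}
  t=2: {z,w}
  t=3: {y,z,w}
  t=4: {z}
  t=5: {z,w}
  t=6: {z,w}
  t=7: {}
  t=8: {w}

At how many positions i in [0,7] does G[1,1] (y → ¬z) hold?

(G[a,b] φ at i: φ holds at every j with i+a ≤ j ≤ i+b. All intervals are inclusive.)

7

Evaluate at each i in [0,7]:
  i=0: ✓ (all of [1,1])
  i=1: ✓ (all of [2,2])
  i=2: ✗ (fails at j=3)
  i=3: ✓ (all of [4,4])
  i=4: ✓ (all of [5,5])
  i=5: ✓ (all of [6,6])
  i=6: ✓ (all of [7,7])
  i=7: ✓ (all of [8,8])
Positions where it holds: {0, 1, 3, 4, 5, 6, 7} → 7.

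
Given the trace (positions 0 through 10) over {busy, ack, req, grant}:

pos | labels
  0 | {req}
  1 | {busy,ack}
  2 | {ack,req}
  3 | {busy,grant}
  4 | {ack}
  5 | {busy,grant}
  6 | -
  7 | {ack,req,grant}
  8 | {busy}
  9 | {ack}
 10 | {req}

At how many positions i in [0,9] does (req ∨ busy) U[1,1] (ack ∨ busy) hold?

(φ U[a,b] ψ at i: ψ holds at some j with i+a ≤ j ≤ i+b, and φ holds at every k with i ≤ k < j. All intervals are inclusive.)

Evaluate at each i in [0,9]:
  i=0: ✓ (rhs at j=1; lhs holds on [0,0])
  i=1: ✓ (rhs at j=2; lhs holds on [1,1])
  i=2: ✓ (rhs at j=3; lhs holds on [2,2])
  i=3: ✓ (rhs at j=4; lhs holds on [3,3])
  i=4: ✗ (lhs fails at k=4 before rhs at j=5)
  i=5: ✗ (no rhs in [6,6])
  i=6: ✗ (lhs fails at k=6 before rhs at j=7)
  i=7: ✓ (rhs at j=8; lhs holds on [7,7])
  i=8: ✓ (rhs at j=9; lhs holds on [8,8])
  i=9: ✗ (no rhs in [10,10])
Positions where it holds: {0, 1, 2, 3, 7, 8} → 6.

6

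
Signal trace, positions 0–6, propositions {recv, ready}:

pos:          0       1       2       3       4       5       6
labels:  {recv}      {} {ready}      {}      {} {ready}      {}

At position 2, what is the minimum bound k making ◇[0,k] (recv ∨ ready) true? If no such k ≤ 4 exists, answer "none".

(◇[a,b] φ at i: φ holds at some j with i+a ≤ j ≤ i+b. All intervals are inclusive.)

Scan j = 2,3,… for (recv ∨ ready):
  j=2: holds
First hit at j=2, so smallest k = 2-2 = 0.

0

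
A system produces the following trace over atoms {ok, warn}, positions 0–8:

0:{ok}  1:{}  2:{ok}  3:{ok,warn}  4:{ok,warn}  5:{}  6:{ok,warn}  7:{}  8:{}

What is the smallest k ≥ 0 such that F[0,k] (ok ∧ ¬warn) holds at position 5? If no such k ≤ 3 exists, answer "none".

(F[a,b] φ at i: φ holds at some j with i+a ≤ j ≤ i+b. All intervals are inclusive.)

Scan j = 5,6,… for (ok ∧ ¬warn):
  j=5: fails
  j=6: fails
  j=7: fails
  j=8: fails
No j in [5,8] satisfies it → none.

none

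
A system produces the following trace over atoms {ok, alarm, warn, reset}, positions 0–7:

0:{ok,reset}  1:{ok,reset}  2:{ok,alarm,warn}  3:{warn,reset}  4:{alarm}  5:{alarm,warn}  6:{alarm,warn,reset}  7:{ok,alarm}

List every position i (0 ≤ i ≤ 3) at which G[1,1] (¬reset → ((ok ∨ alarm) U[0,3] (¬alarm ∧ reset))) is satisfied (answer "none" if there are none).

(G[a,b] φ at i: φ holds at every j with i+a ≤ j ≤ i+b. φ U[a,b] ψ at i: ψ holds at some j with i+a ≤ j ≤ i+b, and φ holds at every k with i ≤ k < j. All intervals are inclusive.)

0, 1, 2

Evaluate at each i in [0,3]:
  i=0: ✓ (all of [1,1])
  i=1: ✓ (all of [2,2])
  i=2: ✓ (all of [3,3])
  i=3: ✗ (fails at j=4)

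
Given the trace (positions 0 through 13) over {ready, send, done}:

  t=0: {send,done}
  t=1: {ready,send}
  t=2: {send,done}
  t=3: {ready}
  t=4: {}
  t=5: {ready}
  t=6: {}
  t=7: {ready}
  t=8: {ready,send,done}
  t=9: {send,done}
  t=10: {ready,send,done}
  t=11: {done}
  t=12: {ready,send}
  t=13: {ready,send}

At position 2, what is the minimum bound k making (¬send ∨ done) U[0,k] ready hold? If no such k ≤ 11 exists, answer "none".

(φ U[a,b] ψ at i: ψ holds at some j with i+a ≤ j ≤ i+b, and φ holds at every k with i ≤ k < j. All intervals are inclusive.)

1

Need earliest j ≥ 2 with ready, and (¬send ∨ done) at every k in [2,j-1].
  j=2: rhs fails.
  j=3: rhs holds; lhs holds on [2,2]. k = 1.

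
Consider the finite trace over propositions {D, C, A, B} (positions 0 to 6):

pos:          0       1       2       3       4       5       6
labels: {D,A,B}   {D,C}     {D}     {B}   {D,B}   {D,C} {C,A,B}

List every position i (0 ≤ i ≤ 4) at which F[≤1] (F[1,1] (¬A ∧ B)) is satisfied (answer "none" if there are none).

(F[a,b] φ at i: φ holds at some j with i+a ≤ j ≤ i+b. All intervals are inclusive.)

1, 2, 3

Evaluate at each i in [0,4]:
  i=0: ✗ (none in [0,1])
  i=1: ✓ (witness j=2)
  i=2: ✓ (witness j=2)
  i=3: ✓ (witness j=3)
  i=4: ✗ (none in [4,5])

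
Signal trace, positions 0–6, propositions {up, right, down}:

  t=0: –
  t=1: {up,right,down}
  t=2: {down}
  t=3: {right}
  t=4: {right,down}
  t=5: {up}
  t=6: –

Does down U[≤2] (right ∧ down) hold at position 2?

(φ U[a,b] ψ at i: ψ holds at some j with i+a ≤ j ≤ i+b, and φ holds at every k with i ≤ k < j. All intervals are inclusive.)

Need some j in [2,4] with (right ∧ down), and down at every k in [2,j-1].
  j=2: (right ∧ down) false.
  j=3: (right ∧ down) false.
  j=4: (right ∧ down) holds, but down fails at k=3 → not this j.
No j in the window works → until fails.

No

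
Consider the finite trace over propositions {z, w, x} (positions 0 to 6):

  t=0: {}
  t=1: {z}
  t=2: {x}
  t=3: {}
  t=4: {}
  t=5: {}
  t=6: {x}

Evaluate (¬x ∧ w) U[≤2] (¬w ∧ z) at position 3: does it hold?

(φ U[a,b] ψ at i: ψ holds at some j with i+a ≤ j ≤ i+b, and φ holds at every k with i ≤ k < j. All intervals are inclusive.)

False

Need some j in [3,5] with (¬w ∧ z), and (¬x ∧ w) at every k in [3,j-1].
  j=3: (¬w ∧ z) false.
  j=4: (¬w ∧ z) false.
  j=5: (¬w ∧ z) false.
No j in the window works → until fails.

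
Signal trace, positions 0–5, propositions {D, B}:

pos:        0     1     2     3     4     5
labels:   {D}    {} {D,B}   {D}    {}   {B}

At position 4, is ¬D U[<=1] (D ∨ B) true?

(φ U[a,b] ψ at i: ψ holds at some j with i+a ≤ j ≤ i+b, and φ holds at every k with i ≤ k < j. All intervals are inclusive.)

Yes

Need some j in [4,5] with (D ∨ B), and ¬D at every k in [4,j-1].
  j=4: (D ∨ B) false.
  j=5: (D ∨ B) holds; ¬D holds at every k in [4,4] → satisfied.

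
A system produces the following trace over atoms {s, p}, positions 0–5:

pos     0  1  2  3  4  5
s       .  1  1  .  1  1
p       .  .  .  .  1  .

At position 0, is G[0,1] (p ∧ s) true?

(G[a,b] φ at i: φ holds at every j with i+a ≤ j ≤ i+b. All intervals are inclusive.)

No

Check (p ∧ s) at every j in [0,1]:
  j=0: false
  j=1: false
Fails at j=0 → formula fails.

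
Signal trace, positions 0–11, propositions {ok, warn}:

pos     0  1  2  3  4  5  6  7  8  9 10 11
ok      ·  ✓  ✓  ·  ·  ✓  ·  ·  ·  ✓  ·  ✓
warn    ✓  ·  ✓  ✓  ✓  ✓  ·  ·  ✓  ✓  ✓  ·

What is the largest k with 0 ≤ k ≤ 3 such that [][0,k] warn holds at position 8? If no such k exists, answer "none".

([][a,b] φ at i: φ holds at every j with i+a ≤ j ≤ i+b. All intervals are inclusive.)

warn must hold from j=8 onward; find where it first fails.
  j=8: holds
  j=9: holds
  j=10: holds
  j=11: fails
Holds on [8,10], so largest k = 2.

2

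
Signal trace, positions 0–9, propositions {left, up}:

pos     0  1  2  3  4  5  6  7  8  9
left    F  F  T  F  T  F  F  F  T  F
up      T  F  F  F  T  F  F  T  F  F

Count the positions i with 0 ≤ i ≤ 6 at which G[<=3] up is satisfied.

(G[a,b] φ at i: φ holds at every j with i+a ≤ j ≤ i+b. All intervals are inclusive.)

0

Evaluate at each i in [0,6]:
  i=0: ✗ (fails at j=1)
  i=1: ✗ (fails at j=1)
  i=2: ✗ (fails at j=2)
  i=3: ✗ (fails at j=3)
  i=4: ✗ (fails at j=5)
  i=5: ✗ (fails at j=5)
  i=6: ✗ (fails at j=6)
Positions where it holds: {} → 0.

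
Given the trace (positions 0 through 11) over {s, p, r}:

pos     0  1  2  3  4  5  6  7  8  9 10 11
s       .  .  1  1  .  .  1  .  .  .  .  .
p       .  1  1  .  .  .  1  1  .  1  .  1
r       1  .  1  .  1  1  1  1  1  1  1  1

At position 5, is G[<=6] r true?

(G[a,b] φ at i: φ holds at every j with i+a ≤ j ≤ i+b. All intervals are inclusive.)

Yes

Check r at every j in [5,11]:
  j=5: true
  j=6: true
  j=7: true
  j=8: true
  j=9: true
  j=10: true
  j=11: true
All positions satisfy it → formula holds.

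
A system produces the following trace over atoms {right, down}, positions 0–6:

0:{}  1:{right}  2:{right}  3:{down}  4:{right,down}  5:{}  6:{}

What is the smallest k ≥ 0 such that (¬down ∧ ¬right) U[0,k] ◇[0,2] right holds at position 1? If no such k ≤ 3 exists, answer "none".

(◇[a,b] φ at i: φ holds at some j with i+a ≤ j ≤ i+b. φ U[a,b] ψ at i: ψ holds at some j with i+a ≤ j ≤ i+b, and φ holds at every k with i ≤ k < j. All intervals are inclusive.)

0

Need earliest j ≥ 1 with ◇[0,2] right, and (¬down ∧ ¬right) at every k in [1,j-1].
  j=1: rhs holds (empty prefix). k = 0.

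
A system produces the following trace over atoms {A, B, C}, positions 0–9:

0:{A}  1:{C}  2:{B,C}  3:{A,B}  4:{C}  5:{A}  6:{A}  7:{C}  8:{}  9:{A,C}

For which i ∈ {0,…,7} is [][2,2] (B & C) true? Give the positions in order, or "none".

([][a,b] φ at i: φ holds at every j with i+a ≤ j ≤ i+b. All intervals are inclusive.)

Evaluate at each i in [0,7]:
  i=0: ✓ (all of [2,2])
  i=1: ✗ (fails at j=3)
  i=2: ✗ (fails at j=4)
  i=3: ✗ (fails at j=5)
  i=4: ✗ (fails at j=6)
  i=5: ✗ (fails at j=7)
  i=6: ✗ (fails at j=8)
  i=7: ✗ (fails at j=9)

0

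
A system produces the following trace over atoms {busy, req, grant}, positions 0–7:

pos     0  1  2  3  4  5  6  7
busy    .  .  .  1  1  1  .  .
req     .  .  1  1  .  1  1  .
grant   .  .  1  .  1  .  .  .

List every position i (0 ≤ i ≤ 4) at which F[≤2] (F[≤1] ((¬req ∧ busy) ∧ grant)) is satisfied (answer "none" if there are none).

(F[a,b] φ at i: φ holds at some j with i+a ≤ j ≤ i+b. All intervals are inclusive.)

1, 2, 3, 4

Evaluate at each i in [0,4]:
  i=0: ✗ (none in [0,2])
  i=1: ✓ (witness j=3)
  i=2: ✓ (witness j=3)
  i=3: ✓ (witness j=3)
  i=4: ✓ (witness j=4)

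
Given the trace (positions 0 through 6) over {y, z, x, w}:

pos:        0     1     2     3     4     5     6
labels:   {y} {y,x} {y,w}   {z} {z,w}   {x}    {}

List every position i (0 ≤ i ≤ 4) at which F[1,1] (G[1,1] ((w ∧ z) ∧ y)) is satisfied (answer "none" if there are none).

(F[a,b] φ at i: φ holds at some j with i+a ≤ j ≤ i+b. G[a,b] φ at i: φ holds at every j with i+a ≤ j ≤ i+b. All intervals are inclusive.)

none

Evaluate at each i in [0,4]:
  i=0: ✗ (none in [1,1])
  i=1: ✗ (none in [2,2])
  i=2: ✗ (none in [3,3])
  i=3: ✗ (none in [4,4])
  i=4: ✗ (none in [5,5])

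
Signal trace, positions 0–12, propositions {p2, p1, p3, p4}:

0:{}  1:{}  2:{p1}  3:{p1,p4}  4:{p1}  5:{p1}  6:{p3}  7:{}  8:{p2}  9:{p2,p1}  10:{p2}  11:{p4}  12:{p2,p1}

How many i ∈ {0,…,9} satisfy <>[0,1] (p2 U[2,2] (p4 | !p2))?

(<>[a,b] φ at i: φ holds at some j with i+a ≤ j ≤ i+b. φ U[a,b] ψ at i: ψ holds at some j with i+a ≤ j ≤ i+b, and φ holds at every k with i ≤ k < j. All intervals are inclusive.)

Evaluate at each i in [0,9]:
  i=0: ✗ (none in [0,1])
  i=1: ✗ (none in [1,2])
  i=2: ✗ (none in [2,3])
  i=3: ✗ (none in [3,4])
  i=4: ✗ (none in [4,5])
  i=5: ✗ (none in [5,6])
  i=6: ✗ (none in [6,7])
  i=7: ✗ (none in [7,8])
  i=8: ✓ (witness j=9)
  i=9: ✓ (witness j=9)
Positions where it holds: {8, 9} → 2.

2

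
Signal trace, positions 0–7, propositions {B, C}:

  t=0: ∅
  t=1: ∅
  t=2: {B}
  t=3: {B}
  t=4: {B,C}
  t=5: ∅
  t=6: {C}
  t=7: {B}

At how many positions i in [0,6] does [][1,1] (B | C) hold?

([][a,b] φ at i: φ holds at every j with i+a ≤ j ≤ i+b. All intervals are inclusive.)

5

Evaluate at each i in [0,6]:
  i=0: ✗ (fails at j=1)
  i=1: ✓ (all of [2,2])
  i=2: ✓ (all of [3,3])
  i=3: ✓ (all of [4,4])
  i=4: ✗ (fails at j=5)
  i=5: ✓ (all of [6,6])
  i=6: ✓ (all of [7,7])
Positions where it holds: {1, 2, 3, 5, 6} → 5.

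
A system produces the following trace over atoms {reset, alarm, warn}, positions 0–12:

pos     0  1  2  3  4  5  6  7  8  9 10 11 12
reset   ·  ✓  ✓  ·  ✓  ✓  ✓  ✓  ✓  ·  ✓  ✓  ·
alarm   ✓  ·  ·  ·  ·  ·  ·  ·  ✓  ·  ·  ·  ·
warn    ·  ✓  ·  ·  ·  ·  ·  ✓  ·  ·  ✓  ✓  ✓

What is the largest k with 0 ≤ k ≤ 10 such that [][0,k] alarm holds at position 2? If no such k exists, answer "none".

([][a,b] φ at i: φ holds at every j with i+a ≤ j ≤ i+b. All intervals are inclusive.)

alarm must hold from j=2 onward; find where it first fails.
  j=2: fails → no k works.

none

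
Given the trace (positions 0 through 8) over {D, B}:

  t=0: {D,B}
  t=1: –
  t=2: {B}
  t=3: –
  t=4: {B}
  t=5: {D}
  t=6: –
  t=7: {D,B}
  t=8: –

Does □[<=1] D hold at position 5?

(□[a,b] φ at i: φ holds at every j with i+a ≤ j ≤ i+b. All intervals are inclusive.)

Does not hold

Check D at every j in [5,6]:
  j=5: true
  j=6: false
Fails at j=6 → formula fails.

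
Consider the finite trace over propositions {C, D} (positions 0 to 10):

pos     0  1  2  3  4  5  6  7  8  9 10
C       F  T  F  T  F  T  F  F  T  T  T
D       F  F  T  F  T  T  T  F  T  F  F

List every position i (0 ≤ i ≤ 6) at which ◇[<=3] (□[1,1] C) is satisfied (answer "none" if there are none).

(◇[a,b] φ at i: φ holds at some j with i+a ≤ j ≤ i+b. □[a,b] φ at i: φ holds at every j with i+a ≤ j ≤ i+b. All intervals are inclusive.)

Evaluate at each i in [0,6]:
  i=0: ✓ (witness j=0)
  i=1: ✓ (witness j=2)
  i=2: ✓ (witness j=2)
  i=3: ✓ (witness j=4)
  i=4: ✓ (witness j=4)
  i=5: ✓ (witness j=7)
  i=6: ✓ (witness j=7)

0, 1, 2, 3, 4, 5, 6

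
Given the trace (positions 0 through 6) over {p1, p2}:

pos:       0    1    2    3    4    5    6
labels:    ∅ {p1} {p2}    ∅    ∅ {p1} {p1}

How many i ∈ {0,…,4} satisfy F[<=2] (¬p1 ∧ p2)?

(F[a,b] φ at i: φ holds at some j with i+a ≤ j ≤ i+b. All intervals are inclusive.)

3

Evaluate at each i in [0,4]:
  i=0: ✓ (witness j=2)
  i=1: ✓ (witness j=2)
  i=2: ✓ (witness j=2)
  i=3: ✗ (none in [3,5])
  i=4: ✗ (none in [4,6])
Positions where it holds: {0, 1, 2} → 3.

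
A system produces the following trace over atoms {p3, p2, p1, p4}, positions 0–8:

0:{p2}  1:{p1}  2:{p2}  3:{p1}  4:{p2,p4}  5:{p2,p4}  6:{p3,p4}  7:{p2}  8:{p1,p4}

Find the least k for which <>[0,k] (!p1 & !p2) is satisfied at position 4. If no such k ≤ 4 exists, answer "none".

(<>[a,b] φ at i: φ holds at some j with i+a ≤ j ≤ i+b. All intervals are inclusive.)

Scan j = 4,5,… for (!p1 & !p2):
  j=4: fails
  j=5: fails
  j=6: holds
First hit at j=6, so smallest k = 6-4 = 2.

2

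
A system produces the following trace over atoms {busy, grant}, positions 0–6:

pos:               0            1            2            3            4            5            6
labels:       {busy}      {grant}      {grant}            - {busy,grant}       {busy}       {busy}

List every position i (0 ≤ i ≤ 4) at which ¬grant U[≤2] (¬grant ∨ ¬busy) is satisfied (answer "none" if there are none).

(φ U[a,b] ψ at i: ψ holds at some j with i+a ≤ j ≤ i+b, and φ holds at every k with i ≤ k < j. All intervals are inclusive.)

Evaluate at each i in [0,4]:
  i=0: ✓ (rhs at j=0)
  i=1: ✓ (rhs at j=1)
  i=2: ✓ (rhs at j=2)
  i=3: ✓ (rhs at j=3)
  i=4: ✗ (lhs fails at k=4 before rhs at j=5)

0, 1, 2, 3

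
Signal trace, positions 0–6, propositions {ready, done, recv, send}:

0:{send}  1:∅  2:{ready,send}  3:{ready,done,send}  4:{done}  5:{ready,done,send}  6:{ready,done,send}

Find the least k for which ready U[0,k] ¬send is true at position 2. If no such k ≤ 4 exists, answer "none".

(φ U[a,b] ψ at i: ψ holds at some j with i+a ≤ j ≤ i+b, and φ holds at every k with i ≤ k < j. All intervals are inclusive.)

2

Need earliest j ≥ 2 with ¬send, and ready at every k in [2,j-1].
  j=2: rhs fails.
  j=3: rhs fails.
  j=4: rhs holds; lhs holds on [2,3]. k = 2.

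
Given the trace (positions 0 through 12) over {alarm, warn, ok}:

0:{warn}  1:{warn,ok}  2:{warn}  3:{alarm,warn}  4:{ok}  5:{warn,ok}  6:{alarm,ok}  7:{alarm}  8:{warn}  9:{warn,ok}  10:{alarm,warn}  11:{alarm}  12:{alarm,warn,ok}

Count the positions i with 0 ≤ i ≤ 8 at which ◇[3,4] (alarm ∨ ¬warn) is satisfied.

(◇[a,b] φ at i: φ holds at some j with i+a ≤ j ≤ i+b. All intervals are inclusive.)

8

Evaluate at each i in [0,8]:
  i=0: ✓ (witness j=3)
  i=1: ✓ (witness j=4)
  i=2: ✓ (witness j=6)
  i=3: ✓ (witness j=6)
  i=4: ✓ (witness j=7)
  i=5: ✗ (none in [8,9])
  i=6: ✓ (witness j=10)
  i=7: ✓ (witness j=10)
  i=8: ✓ (witness j=11)
Positions where it holds: {0, 1, 2, 3, 4, 6, 7, 8} → 8.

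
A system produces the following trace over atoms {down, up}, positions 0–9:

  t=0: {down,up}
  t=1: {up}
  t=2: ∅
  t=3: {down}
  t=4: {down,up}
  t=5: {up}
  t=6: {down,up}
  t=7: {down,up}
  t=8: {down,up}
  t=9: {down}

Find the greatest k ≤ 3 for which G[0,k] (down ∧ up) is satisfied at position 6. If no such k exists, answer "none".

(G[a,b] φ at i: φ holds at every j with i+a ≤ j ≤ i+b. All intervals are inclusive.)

2

(down ∧ up) must hold from j=6 onward; find where it first fails.
  j=6: holds
  j=7: holds
  j=8: holds
  j=9: fails
Holds on [6,8], so largest k = 2.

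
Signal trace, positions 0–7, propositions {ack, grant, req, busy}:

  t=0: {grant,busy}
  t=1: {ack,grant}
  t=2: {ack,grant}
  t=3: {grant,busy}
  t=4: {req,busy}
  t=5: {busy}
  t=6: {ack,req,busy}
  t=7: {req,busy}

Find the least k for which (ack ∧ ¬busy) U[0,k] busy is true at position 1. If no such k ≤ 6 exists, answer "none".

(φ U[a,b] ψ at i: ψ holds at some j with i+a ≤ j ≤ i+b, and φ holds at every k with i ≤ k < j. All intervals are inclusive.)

2

Need earliest j ≥ 1 with busy, and (ack ∧ ¬busy) at every k in [1,j-1].
  j=1: rhs fails.
  j=2: rhs fails.
  j=3: rhs holds; lhs holds on [1,2]. k = 2.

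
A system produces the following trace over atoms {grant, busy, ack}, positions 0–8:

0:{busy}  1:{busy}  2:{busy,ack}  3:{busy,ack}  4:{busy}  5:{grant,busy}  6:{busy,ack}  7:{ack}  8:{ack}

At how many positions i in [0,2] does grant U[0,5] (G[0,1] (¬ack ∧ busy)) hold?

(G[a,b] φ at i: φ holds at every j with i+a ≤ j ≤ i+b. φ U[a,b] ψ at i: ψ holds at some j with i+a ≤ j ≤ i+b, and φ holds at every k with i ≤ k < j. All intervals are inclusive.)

Evaluate at each i in [0,2]:
  i=0: ✓ (rhs at j=0)
  i=1: ✗ (lhs fails at k=1 before rhs at j=4)
  i=2: ✗ (lhs fails at k=2 before rhs at j=4)
Positions where it holds: {0} → 1.

1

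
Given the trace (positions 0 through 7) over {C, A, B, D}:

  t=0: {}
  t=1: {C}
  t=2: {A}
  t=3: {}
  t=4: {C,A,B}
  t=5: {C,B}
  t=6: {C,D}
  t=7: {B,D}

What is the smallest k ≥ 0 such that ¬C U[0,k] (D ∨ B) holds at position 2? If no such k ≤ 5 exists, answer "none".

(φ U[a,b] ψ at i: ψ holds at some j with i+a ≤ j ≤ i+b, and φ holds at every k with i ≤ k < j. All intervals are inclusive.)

2

Need earliest j ≥ 2 with (D ∨ B), and ¬C at every k in [2,j-1].
  j=2: rhs fails.
  j=3: rhs fails.
  j=4: rhs holds; lhs holds on [2,3]. k = 2.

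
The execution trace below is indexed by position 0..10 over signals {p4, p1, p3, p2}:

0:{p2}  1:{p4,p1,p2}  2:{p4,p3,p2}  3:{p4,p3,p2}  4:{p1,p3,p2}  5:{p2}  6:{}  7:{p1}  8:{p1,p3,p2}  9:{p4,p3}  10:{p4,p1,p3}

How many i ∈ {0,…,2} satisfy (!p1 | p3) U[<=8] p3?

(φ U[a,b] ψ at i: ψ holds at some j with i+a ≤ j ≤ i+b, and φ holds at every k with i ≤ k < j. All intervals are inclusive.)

Evaluate at each i in [0,2]:
  i=0: ✗ (lhs fails at k=1 before rhs at j=2)
  i=1: ✗ (lhs fails at k=1 before rhs at j=2)
  i=2: ✓ (rhs at j=2)
Positions where it holds: {2} → 1.

1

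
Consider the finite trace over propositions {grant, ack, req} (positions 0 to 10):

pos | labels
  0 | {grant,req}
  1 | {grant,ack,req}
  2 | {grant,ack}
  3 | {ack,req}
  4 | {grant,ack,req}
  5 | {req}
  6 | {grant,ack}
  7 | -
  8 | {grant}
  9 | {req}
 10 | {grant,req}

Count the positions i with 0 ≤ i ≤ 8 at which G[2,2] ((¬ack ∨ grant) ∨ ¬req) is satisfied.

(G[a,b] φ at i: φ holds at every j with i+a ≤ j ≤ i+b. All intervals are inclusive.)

Evaluate at each i in [0,8]:
  i=0: ✓ (all of [2,2])
  i=1: ✗ (fails at j=3)
  i=2: ✓ (all of [4,4])
  i=3: ✓ (all of [5,5])
  i=4: ✓ (all of [6,6])
  i=5: ✓ (all of [7,7])
  i=6: ✓ (all of [8,8])
  i=7: ✓ (all of [9,9])
  i=8: ✓ (all of [10,10])
Positions where it holds: {0, 2, 3, 4, 5, 6, 7, 8} → 8.

8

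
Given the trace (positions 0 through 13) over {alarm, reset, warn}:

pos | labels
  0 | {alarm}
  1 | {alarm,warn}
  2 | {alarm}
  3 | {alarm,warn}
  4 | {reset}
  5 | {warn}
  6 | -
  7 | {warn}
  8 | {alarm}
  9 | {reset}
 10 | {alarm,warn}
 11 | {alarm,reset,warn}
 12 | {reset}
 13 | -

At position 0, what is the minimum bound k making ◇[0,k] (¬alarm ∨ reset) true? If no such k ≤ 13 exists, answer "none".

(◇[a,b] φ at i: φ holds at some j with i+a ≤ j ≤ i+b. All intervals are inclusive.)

Scan j = 0,1,… for (¬alarm ∨ reset):
  j=0: fails
  j=1: fails
  j=2: fails
  j=3: fails
  j=4: holds
First hit at j=4, so smallest k = 4-0 = 4.

4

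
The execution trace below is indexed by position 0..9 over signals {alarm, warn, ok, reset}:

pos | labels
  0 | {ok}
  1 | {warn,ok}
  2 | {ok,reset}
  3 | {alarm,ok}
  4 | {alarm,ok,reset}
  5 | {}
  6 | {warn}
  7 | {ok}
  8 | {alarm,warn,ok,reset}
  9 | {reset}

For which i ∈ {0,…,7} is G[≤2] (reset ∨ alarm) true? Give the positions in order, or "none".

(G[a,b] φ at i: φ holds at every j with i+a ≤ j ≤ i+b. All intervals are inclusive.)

2

Evaluate at each i in [0,7]:
  i=0: ✗ (fails at j=0)
  i=1: ✗ (fails at j=1)
  i=2: ✓ (all of [2,4])
  i=3: ✗ (fails at j=5)
  i=4: ✗ (fails at j=5)
  i=5: ✗ (fails at j=5)
  i=6: ✗ (fails at j=6)
  i=7: ✗ (fails at j=7)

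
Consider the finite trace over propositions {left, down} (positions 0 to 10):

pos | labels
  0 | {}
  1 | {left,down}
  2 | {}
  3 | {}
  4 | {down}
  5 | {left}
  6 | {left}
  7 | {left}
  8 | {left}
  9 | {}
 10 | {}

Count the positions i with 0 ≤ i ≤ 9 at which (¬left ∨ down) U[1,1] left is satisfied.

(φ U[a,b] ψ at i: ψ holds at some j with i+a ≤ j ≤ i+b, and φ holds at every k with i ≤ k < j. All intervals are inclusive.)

2

Evaluate at each i in [0,9]:
  i=0: ✓ (rhs at j=1; lhs holds on [0,0])
  i=1: ✗ (no rhs in [2,2])
  i=2: ✗ (no rhs in [3,3])
  i=3: ✗ (no rhs in [4,4])
  i=4: ✓ (rhs at j=5; lhs holds on [4,4])
  i=5: ✗ (lhs fails at k=5 before rhs at j=6)
  i=6: ✗ (lhs fails at k=6 before rhs at j=7)
  i=7: ✗ (lhs fails at k=7 before rhs at j=8)
  i=8: ✗ (no rhs in [9,9])
  i=9: ✗ (no rhs in [10,10])
Positions where it holds: {0, 4} → 2.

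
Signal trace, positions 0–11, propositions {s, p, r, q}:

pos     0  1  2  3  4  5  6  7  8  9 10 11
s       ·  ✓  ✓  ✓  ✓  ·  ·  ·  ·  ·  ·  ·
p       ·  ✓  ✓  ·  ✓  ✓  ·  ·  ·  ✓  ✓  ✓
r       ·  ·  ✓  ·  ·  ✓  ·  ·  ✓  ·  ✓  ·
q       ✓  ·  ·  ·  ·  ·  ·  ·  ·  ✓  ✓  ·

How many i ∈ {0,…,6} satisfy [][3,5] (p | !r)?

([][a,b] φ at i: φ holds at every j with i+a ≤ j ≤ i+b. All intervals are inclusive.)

Evaluate at each i in [0,6]:
  i=0: ✓ (all of [3,5])
  i=1: ✓ (all of [4,6])
  i=2: ✓ (all of [5,7])
  i=3: ✗ (fails at j=8)
  i=4: ✗ (fails at j=8)
  i=5: ✗ (fails at j=8)
  i=6: ✓ (all of [9,11])
Positions where it holds: {0, 1, 2, 6} → 4.

4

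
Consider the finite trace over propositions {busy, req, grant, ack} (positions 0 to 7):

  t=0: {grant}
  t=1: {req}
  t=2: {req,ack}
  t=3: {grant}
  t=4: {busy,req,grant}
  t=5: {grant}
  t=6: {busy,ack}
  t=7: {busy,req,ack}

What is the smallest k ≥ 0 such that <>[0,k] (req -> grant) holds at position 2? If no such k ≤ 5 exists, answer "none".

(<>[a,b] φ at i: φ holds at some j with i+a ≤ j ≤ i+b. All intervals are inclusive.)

1

Scan j = 2,3,… for (req -> grant):
  j=2: fails
  j=3: holds
First hit at j=3, so smallest k = 3-2 = 1.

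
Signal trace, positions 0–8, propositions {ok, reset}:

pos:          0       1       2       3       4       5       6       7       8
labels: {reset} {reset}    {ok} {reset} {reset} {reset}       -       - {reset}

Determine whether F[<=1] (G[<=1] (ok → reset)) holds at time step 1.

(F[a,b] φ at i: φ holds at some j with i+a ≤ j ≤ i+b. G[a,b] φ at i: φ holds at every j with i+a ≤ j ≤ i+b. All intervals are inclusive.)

Does not hold

Check G[<=1] (ok → reset) at each j in [1,2]:
  j=1: fails at 2
  j=2: fails at 2
No position in the window satisfies it → formula fails.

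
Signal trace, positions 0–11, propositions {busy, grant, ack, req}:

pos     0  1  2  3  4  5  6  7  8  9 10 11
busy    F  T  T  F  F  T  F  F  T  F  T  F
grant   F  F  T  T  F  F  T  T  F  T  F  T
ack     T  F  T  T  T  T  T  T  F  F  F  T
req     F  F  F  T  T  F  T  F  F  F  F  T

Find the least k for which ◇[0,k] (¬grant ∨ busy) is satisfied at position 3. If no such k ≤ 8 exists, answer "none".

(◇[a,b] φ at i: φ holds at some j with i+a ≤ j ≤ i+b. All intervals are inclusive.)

Scan j = 3,4,… for (¬grant ∨ busy):
  j=3: fails
  j=4: holds
First hit at j=4, so smallest k = 4-3 = 1.

1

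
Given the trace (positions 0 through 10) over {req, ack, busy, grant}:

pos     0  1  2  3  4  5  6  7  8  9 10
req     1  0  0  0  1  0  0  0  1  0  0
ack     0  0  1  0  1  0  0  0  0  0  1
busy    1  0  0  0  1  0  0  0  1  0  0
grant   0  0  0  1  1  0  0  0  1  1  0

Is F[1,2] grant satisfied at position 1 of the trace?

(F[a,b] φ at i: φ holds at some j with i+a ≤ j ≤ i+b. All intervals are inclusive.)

Check grant at each j in [2,3]:
  j=2: false
  j=3: true
Found at j=3 → formula holds.

Holds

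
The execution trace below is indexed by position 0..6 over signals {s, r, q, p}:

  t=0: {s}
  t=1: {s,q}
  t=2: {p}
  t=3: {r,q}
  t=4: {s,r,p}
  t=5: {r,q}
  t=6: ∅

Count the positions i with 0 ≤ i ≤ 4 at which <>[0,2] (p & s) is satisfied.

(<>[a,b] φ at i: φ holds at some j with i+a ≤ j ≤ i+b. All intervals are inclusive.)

Evaluate at each i in [0,4]:
  i=0: ✗ (none in [0,2])
  i=1: ✗ (none in [1,3])
  i=2: ✓ (witness j=4)
  i=3: ✓ (witness j=4)
  i=4: ✓ (witness j=4)
Positions where it holds: {2, 3, 4} → 3.

3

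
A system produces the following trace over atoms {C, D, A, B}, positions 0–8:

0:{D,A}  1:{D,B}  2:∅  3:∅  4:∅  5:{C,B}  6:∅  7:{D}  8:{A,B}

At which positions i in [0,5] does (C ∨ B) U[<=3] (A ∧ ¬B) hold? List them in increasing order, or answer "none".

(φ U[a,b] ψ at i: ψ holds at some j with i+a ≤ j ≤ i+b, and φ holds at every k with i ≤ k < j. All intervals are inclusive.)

0

Evaluate at each i in [0,5]:
  i=0: ✓ (rhs at j=0)
  i=1: ✗ (no rhs in [1,4])
  i=2: ✗ (no rhs in [2,5])
  i=3: ✗ (no rhs in [3,6])
  i=4: ✗ (no rhs in [4,7])
  i=5: ✗ (no rhs in [5,8])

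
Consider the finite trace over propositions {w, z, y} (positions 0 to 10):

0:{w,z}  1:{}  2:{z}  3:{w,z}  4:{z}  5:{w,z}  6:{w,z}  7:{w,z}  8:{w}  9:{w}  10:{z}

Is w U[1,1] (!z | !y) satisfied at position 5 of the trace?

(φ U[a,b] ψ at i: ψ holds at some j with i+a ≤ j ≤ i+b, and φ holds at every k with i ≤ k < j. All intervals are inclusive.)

Yes

Need some j in [6,6] with (!z | !y), and w at every k in [5,j-1].
  j=6: (!z | !y) holds; w holds at every k in [5,5] → satisfied.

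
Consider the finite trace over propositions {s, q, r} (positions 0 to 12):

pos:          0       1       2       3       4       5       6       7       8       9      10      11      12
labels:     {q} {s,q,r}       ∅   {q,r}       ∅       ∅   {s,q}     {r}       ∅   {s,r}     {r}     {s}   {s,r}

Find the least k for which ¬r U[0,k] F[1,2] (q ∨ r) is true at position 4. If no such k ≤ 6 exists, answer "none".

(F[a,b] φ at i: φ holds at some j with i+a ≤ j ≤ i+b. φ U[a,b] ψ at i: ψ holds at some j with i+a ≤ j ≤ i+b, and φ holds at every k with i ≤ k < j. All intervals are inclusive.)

0

Need earliest j ≥ 4 with F[1,2] (q ∨ r), and ¬r at every k in [4,j-1].
  j=4: rhs holds (empty prefix). k = 0.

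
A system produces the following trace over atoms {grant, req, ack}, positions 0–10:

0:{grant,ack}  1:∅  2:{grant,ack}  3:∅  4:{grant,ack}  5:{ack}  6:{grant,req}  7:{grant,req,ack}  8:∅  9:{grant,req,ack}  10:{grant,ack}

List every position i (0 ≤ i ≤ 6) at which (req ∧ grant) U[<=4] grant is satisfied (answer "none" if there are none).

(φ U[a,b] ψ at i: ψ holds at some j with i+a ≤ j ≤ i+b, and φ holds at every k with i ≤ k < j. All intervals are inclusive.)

Evaluate at each i in [0,6]:
  i=0: ✓ (rhs at j=0)
  i=1: ✗ (lhs fails at k=1 before rhs at j=2)
  i=2: ✓ (rhs at j=2)
  i=3: ✗ (lhs fails at k=3 before rhs at j=4)
  i=4: ✓ (rhs at j=4)
  i=5: ✗ (lhs fails at k=5 before rhs at j=6)
  i=6: ✓ (rhs at j=6)

0, 2, 4, 6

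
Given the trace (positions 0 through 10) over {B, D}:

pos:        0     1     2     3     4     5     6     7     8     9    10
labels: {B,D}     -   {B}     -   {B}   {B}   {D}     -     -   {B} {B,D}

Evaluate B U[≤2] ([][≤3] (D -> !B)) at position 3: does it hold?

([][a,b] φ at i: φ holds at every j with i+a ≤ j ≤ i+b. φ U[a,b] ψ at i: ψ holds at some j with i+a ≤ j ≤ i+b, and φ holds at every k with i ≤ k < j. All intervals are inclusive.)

Yes

Need some j in [3,5] with [][≤3] (D -> !B), and B at every k in [3,j-1].
  j=3: [][≤3] (D -> !B) holds; no prefix to check → satisfied.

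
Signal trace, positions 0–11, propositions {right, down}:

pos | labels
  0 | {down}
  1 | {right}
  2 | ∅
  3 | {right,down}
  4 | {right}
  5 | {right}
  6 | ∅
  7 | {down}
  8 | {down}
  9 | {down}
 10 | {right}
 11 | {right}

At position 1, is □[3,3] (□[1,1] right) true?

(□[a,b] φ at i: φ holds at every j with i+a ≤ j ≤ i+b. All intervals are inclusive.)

Yes

Check □[1,1] right at every j in [4,4]:
  j=4: holds on [5,5]
All positions satisfy it → formula holds.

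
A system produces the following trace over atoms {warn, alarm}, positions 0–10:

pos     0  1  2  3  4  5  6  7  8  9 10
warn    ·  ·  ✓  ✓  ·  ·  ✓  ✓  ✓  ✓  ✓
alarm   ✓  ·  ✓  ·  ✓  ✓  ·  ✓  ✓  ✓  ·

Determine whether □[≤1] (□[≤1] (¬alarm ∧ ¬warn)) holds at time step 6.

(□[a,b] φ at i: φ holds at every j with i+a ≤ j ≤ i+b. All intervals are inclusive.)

Check □[≤1] (¬alarm ∧ ¬warn) at every j in [6,7]:
  j=6: fails at 6
  j=7: fails at 7
Fails at j=6 → formula fails.

No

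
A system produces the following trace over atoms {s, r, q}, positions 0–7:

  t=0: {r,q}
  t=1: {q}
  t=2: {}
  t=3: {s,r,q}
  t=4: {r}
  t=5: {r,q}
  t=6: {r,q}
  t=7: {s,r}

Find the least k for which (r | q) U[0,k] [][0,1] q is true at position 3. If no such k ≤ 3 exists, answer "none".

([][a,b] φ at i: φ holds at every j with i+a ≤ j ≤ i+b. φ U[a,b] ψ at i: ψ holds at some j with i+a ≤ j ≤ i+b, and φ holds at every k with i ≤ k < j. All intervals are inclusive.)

2

Need earliest j ≥ 3 with [][0,1] q, and (r | q) at every k in [3,j-1].
  j=3: rhs fails.
  j=4: rhs fails.
  j=5: rhs holds; lhs holds on [3,4]. k = 2.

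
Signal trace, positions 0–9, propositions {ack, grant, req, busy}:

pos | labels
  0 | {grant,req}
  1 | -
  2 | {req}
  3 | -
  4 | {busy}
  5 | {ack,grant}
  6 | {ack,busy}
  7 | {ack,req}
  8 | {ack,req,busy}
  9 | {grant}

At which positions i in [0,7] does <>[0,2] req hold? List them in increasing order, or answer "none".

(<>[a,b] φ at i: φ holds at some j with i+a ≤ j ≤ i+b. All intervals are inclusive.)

Evaluate at each i in [0,7]:
  i=0: ✓ (witness j=0)
  i=1: ✓ (witness j=2)
  i=2: ✓ (witness j=2)
  i=3: ✗ (none in [3,5])
  i=4: ✗ (none in [4,6])
  i=5: ✓ (witness j=7)
  i=6: ✓ (witness j=7)
  i=7: ✓ (witness j=7)

0, 1, 2, 5, 6, 7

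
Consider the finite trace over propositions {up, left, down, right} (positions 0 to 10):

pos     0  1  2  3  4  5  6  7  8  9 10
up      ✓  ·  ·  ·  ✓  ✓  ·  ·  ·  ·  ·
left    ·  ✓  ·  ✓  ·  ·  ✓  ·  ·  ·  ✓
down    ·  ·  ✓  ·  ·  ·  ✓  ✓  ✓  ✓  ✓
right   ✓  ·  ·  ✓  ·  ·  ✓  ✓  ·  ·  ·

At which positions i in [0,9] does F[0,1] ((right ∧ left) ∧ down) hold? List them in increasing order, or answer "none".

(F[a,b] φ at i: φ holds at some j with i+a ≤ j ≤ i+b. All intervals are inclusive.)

Evaluate at each i in [0,9]:
  i=0: ✗ (none in [0,1])
  i=1: ✗ (none in [1,2])
  i=2: ✗ (none in [2,3])
  i=3: ✗ (none in [3,4])
  i=4: ✗ (none in [4,5])
  i=5: ✓ (witness j=6)
  i=6: ✓ (witness j=6)
  i=7: ✗ (none in [7,8])
  i=8: ✗ (none in [8,9])
  i=9: ✗ (none in [9,10])

5, 6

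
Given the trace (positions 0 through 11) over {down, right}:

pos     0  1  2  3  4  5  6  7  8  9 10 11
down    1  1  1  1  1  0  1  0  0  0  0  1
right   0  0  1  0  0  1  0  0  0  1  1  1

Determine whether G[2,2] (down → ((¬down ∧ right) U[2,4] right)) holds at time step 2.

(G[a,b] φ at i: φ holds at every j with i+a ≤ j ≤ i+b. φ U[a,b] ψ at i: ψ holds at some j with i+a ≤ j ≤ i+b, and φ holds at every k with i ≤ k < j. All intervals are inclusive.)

Check (down → ((¬down ∧ right) U[2,4] right)) at every j in [4,4]:
  j=4: antecedent true; consequent fails → ✗
Fails at j=4 → formula fails.

False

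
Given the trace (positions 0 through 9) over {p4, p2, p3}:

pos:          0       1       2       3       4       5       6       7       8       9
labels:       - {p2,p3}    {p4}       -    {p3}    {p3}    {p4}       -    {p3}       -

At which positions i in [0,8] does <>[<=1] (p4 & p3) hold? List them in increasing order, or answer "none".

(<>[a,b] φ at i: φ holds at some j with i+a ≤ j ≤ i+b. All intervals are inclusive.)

Evaluate at each i in [0,8]:
  i=0: ✗ (none in [0,1])
  i=1: ✗ (none in [1,2])
  i=2: ✗ (none in [2,3])
  i=3: ✗ (none in [3,4])
  i=4: ✗ (none in [4,5])
  i=5: ✗ (none in [5,6])
  i=6: ✗ (none in [6,7])
  i=7: ✗ (none in [7,8])
  i=8: ✗ (none in [8,9])

none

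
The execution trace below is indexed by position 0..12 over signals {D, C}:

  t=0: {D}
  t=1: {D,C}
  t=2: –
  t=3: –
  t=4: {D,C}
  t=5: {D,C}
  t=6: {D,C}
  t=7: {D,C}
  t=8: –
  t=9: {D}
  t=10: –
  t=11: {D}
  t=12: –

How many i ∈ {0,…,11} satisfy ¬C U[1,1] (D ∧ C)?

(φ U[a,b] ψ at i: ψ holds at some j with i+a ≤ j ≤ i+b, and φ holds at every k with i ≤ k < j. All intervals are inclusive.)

Evaluate at each i in [0,11]:
  i=0: ✓ (rhs at j=1; lhs holds on [0,0])
  i=1: ✗ (no rhs in [2,2])
  i=2: ✗ (no rhs in [3,3])
  i=3: ✓ (rhs at j=4; lhs holds on [3,3])
  i=4: ✗ (lhs fails at k=4 before rhs at j=5)
  i=5: ✗ (lhs fails at k=5 before rhs at j=6)
  i=6: ✗ (lhs fails at k=6 before rhs at j=7)
  i=7: ✗ (no rhs in [8,8])
  i=8: ✗ (no rhs in [9,9])
  i=9: ✗ (no rhs in [10,10])
  i=10: ✗ (no rhs in [11,11])
  i=11: ✗ (no rhs in [12,12])
Positions where it holds: {0, 3} → 2.

2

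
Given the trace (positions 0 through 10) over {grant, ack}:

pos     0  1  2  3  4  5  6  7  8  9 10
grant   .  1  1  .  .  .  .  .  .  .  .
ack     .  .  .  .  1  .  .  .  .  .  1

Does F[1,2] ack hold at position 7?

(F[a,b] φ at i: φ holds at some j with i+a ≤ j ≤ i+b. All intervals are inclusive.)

No

Check ack at each j in [8,9]:
  j=8: false
  j=9: false
No position in the window satisfies it → formula fails.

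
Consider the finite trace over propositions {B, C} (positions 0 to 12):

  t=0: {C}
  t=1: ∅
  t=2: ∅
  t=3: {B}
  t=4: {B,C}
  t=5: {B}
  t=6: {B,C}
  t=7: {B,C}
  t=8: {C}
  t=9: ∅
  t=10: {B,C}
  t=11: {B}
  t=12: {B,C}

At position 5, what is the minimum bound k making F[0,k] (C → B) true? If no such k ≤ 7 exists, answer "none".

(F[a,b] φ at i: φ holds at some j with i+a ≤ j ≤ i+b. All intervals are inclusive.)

0

Scan j = 5,6,… for (C → B):
  j=5: holds
First hit at j=5, so smallest k = 5-5 = 0.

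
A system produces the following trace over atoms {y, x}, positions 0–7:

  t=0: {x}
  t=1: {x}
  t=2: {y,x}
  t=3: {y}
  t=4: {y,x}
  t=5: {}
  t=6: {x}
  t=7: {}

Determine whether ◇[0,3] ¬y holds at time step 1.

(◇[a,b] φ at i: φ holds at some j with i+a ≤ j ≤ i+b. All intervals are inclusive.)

Yes

Check ¬y at each j in [1,4]:
  j=1: true
  j=2: false
  j=3: false
  j=4: false
Found at j=1 → formula holds.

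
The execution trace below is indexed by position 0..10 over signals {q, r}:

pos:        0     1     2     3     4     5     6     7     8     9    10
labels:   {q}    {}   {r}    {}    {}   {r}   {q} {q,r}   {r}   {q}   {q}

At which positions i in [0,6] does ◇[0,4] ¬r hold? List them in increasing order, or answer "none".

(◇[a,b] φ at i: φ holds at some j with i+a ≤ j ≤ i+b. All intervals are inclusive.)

0, 1, 2, 3, 4, 5, 6

Evaluate at each i in [0,6]:
  i=0: ✓ (witness j=0)
  i=1: ✓ (witness j=1)
  i=2: ✓ (witness j=3)
  i=3: ✓ (witness j=3)
  i=4: ✓ (witness j=4)
  i=5: ✓ (witness j=6)
  i=6: ✓ (witness j=6)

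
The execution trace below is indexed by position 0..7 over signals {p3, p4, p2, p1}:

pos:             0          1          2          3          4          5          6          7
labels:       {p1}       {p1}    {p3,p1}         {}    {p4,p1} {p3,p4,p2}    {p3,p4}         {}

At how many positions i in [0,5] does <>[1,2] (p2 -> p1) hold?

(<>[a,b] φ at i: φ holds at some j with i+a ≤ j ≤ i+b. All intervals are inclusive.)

Evaluate at each i in [0,5]:
  i=0: ✓ (witness j=1)
  i=1: ✓ (witness j=2)
  i=2: ✓ (witness j=3)
  i=3: ✓ (witness j=4)
  i=4: ✓ (witness j=6)
  i=5: ✓ (witness j=6)
Positions where it holds: {0, 1, 2, 3, 4, 5} → 6.

6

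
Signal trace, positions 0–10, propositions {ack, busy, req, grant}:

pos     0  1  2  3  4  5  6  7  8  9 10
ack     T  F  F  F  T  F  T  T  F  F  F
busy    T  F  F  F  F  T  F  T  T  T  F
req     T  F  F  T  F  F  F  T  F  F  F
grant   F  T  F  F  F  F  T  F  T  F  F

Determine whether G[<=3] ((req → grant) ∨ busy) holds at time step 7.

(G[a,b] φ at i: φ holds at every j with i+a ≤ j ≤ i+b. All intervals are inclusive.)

True

Check ((req → grant) ∨ busy) at every j in [7,10]:
  j=7: true
  j=8: true
  j=9: true
  j=10: true
All positions satisfy it → formula holds.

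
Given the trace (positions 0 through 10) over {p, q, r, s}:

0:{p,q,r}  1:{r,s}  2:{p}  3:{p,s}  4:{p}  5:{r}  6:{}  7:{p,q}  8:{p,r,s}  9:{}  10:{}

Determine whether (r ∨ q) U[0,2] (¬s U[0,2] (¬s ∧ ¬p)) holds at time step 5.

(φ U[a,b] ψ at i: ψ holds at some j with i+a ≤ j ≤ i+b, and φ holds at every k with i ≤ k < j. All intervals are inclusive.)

Need some j in [5,7] with (¬s U[0,2] (¬s ∧ ¬p)), and (r ∨ q) at every k in [5,j-1].
  j=5: (¬s U[0,2] (¬s ∧ ¬p)) holds; no prefix to check → satisfied.

Holds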